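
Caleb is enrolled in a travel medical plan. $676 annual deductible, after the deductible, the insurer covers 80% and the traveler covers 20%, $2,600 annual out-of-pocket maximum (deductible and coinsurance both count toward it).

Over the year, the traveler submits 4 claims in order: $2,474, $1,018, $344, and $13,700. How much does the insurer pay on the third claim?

$275.20

Claim 1 ($2,474): deductible takes $676, $1,798 remains; traveler's 20% is $359.60. Traveler pays $1,035.60; OOP now $1,035.60. Insurer: $2,474 − $1,035.60 = $1,438.40.
Claim 2 ($1,018): 20% coinsurance on $1,018 = $203.60. Traveler owes $203.60 (running OOP $1,239.20). Plan pays $1,018 − $203.60 = $814.40.
Claim 3 ($344): 20% coinsurance on $344 = $68.80. Traveler pays $68.80; OOP now $1,308. Insurer: $344 − $68.80 = $275.20.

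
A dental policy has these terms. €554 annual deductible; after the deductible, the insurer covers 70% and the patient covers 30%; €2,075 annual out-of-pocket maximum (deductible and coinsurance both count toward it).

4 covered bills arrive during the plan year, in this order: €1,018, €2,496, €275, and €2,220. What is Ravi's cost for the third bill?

Claim 1 — €1,018: deductible takes €554, €464 remains; 30% of €464 = €139.20. Patient pays €693.20; OOP now €693.20.
Claim 2 — €2,496: 30% coinsurance on €2,496 = €748.80. Patient pays €748.80; OOP now €1,442.
Claim 3 — €275: 30% coinsurance on €275 = €82.50. Patient owes €82.50 (running OOP €1,524.50).

€82.50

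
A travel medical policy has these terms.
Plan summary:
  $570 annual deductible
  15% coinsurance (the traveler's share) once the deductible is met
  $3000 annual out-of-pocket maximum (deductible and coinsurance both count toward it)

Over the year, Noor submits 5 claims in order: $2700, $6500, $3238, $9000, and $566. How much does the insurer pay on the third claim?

#1 ($2700): $570 to deductible, leaving $2130; traveler's 15% is $319.50. Traveler pays $889.50; OOP now $889.50. Plan pays $2700 − $889.50 = $1810.50.
#2 ($6500): 15% coinsurance on $6500 = $975. Cost to traveler: $975. OOP to date $1864.50. Insurer: $6500 − $975 = $5525.
#3 ($3238): deductible met; 15% of $3238 = $485.70. Traveler owes $485.70 (running OOP $2350.20). Plan pays $3238 − $485.70 = $2752.30.

$2752.30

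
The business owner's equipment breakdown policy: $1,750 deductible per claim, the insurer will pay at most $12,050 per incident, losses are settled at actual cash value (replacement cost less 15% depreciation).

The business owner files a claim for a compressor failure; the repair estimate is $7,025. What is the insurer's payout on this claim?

$4,221.25

At 15% depreciation, ACV = $7,025 − $1,053.75 = $5,971.25.
Subtract the deductible: $5,971.25 − $1,750 = $4,221.25.
$4,221.25 is within the $12,050 limit, so the insurer pays $4,221.25.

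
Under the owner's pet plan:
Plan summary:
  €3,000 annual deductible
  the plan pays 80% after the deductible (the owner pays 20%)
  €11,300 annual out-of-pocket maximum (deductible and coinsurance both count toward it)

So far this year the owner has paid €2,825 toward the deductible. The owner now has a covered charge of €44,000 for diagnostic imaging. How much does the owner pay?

€8,475

Remaining deductible: €3,000 − €2,825 = €175.
The remaining €43,825 (= €44,000 − €175) moves to coinsurance.
20% of €43,825 = €8,765 falls to the owner.
Owner responsibility before any cap: €175 + €8,765 = €8,940.
That would bring total out-of-pocket to €11,765, past the €11,300 cap. The owner is capped at €11,300 − €2,825 = €8,475 on this claim.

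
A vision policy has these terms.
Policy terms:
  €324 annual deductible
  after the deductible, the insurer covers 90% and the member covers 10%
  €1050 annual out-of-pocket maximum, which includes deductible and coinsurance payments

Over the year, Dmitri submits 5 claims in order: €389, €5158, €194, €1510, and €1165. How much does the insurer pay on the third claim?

Claim 1 (€389): €324 to deductible, leaving €65; coinsurance €65 × 10% = €6.50. Member pays €330.50; OOP now €330.50. Insurer: €389 − €330.50 = €58.50.
Claim 2 (€5158): deductible already satisfied, so member's share is 10% × €5158 = €515.80. Member owes €515.80 (running OOP €846.30). Insurer: €5158 − €515.80 = €4642.20.
Claim 3 (€194): 10% coinsurance on €194 = €19.40. Member pays €19.40; OOP now €865.70. Insurer: €194 − €19.40 = €174.60.

€174.60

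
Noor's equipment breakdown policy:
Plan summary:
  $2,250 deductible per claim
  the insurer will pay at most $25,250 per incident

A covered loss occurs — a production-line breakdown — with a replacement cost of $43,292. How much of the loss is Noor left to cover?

$18,042

After the deductible, $43,292 − $2,250 = $41,042 remains.
Since $41,042 > $25,250, the payout is capped at $25,250.
Business owner's share is the uncovered remainder: $43,292 − $25,250 = $18,042.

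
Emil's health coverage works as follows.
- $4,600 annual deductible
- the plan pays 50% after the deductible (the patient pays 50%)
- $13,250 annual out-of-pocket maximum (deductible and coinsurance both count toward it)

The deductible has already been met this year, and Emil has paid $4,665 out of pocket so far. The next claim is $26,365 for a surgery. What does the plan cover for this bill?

$17,780

The deductible is already satisfied, so the full bill goes to coinsurance.
50% of $26,365 = $13,182.50 falls to the patient.
Adding $13,182.50 to the $4,665 already spent would give $17,847.50, which exceeds the $13,250 cap; the patient pays just $13,250 − $4,665 = $8,585.
The insurer covers the remainder: $26,365 − $8,585 = $17,780.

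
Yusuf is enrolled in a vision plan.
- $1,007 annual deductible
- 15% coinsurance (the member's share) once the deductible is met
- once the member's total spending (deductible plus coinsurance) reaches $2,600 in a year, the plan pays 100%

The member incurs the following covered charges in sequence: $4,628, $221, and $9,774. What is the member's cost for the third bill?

$1,016.70

Bill 1, $4,628: $1,007 to deductible, leaving $3,621; member's 15% is $543.15. Member pays $1,550.15; OOP now $1,550.15.
Bill 2, $221: deductible already satisfied, so member's share is 15% × $221 = $33.15. Member owes $33.15 (running OOP $1,583.30).
Bill 3, $9,774: deductible met; 15% of $9,774 = $1,466.10. That would push OOP to $3,049.40, over the $2,600 cap, so member pays $2,600 − $1,583.30 = $1,016.70.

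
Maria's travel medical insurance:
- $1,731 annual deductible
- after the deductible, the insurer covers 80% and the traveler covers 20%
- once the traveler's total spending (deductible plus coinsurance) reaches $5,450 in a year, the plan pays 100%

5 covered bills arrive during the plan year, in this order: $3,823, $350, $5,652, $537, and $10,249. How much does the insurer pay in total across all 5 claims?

$15,161

Claim 1 ($3,823): $1,731 finishes the deductible; $2,092 goes to coinsurance; traveler's 20% is $418.40. Traveler owes $2,149.40 (running OOP $2,149.40). Insurer: $3,823 − $2,149.40 = $1,673.60.
Claim 2 ($350): deductible met; 20% of $350 = $70. Cost to traveler: $70. OOP to date $2,219.40. Insurer: $350 − $70 = $280.
Claim 3 ($5,652): deductible met; 20% of $5,652 = $1,130.40. Cost to traveler: $1,130.40. OOP to date $3,349.80. Plan pays $5,652 − $1,130.40 = $4,521.60.
Claim 4 ($537): 20% coinsurance on $537 = $107.40. Cost to traveler: $107.40. OOP to date $3,457.20. Plan pays $537 − $107.40 = $429.60.
Claim 5 ($10,249): 20% coinsurance on $10,249 = $2,049.80. That would push OOP to $5,507, over the $5,450 cap, so traveler pays $5,450 − $3,457.20 = $1,992.80. Insurer: $10,249 − $1,992.80 = $8,256.20.
Insurer total: $1,673.60 + $280 + $4,521.60 + $429.60 + $8,256.20 = $15,161.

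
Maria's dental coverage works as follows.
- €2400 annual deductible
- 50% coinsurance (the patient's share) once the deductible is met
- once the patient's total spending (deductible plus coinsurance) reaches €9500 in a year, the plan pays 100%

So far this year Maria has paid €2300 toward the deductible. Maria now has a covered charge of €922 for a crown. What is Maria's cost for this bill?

€2300 of the €2400 deductible is already met, leaving €100.
That leaves €922 − €100 = €822 for coinsurance.
Coinsurance: €822 × 50% = €411.
Patient responsibility before any cap: €100 + €411 = €511.
Year-to-date out-of-pocket becomes €2300 + €511 = €2811, still under the €9500 maximum, so no cap applies.

€511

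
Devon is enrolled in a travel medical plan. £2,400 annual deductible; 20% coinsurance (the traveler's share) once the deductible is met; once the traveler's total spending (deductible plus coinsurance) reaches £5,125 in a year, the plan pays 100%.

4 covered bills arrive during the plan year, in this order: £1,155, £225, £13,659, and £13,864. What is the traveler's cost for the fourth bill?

Claim 1 (£1,155): all of it applies to the deductible. Traveler owes £1,155 (running OOP £1,155).
Claim 2 (£225): fully absorbed by the deductible. Traveler owes £225 (running OOP £1,380).
Claim 3 (£13,659): £1,020 finishes the deductible; £12,639 goes to coinsurance; 20% of £12,639 = £2,527.80. Traveler owes £3,547.80 (running OOP £4,927.80).
Claim 4 (£13,864): deductible met; 20% of £13,864 = £2,772.80. That would push OOP to £7,700.60, over the £5,125 cap, so traveler pays £5,125 − £4,927.80 = £197.20.

£197.20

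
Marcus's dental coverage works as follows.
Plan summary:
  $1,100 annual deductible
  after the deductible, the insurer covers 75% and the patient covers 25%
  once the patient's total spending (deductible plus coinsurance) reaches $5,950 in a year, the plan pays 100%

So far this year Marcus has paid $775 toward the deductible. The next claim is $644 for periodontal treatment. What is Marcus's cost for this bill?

$404.75

$775 of the $1,100 deductible is already met, leaving $325.
The remaining $319 (= $644 − $325) moves to coinsurance.
25% of $319 = $79.75 falls to the patient.
That puts the patient's cost at $325 + $79.75 = $404.75 before any cap.
Cumulative spending $775 + $404.75 = $1,179.75 stays under the $5,950 maximum.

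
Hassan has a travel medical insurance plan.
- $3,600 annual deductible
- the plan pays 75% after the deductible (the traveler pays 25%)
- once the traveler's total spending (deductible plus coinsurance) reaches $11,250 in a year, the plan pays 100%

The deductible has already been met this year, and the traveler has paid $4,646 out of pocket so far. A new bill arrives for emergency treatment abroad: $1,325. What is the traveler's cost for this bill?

$331.25

With the deductible met, the entire $1,325 is subject to coinsurance.
25% of $1,325 = $331.25 falls to the traveler.
Cumulative spending $4,646 + $331.25 = $4,977.25 stays under the $11,250 maximum.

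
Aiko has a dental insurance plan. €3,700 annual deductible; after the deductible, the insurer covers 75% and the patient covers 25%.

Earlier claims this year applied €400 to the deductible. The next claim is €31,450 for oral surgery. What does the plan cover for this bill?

€21,112.50

Deductible still to meet: €3,700 − €400 = €3,300.
That leaves €31,450 − €3,300 = €28,150 for coinsurance.
Coinsurance: €28,150 × 25% = €7,037.50.
So the patient owes €3,300 + €7,037.50 = €10,337.50.
Insurer pays the balance: €31,450 − €10,337.50 = €21,112.50.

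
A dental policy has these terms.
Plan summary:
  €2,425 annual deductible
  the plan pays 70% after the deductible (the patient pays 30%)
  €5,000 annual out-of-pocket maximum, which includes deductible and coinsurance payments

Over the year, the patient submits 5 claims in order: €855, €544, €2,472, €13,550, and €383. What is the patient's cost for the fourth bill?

#1 (€855): fully absorbed by the deductible. Patient owes €855 (running OOP €855).
#2 (€544): all of it applies to the deductible. Patient pays €544; OOP now €1,399.
#3 (€2,472): €1,026 to deductible, leaving €1,446; 30% of €1,446 = €433.80. Cost to patient: €1,459.80. OOP to date €2,858.80.
#4 (€13,550): deductible already satisfied, so patient's share is 30% × €13,550 = €4,065. OOP would hit €6,923.80 > €5,000, so the cap limits the patient to €5,000 − €2,858.80 = €2,141.20.

€2,141.20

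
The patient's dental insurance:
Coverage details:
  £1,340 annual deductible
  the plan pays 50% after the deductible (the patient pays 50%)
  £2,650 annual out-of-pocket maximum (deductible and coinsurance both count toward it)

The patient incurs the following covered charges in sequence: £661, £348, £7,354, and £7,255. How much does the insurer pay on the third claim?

£5,713

Bill 1, £661: fully absorbed by the deductible. Patient owes £661 (running OOP £661). Insurer: £661 − £661 = £0.
Bill 2, £348: fully absorbed by the deductible. Patient pays £348; OOP now £1,009. Plan pays £348 − £348 = £0.
Bill 3, £7,354: £331 to deductible, leaving £7,023; 50% of £7,023 = £3,511.50. Claim cost before the cap: £331 + £3,511.50 = £3,842.50. Adding that to £1,009 gives £4,851.50, past the £2,650 cap; patient pays only £2,650 − £1,009 = £1,641. Plan pays £7,354 − £1,641 = £5,713.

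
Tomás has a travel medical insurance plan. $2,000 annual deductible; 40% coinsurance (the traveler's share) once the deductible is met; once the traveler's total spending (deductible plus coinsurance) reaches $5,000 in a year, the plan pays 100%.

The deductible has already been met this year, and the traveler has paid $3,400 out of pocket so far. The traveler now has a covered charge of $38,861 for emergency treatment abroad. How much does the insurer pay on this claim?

The deductible is already satisfied, so the full bill goes to coinsurance.
Traveler's 40% share of $38,861 is $15,544.40.
That would bring total out-of-pocket to $18,944.40, past the $5,000 cap. The traveler is capped at $5,000 − $3,400 = $1,600 on this claim.
Insurer pays the balance: $38,861 − $1,600 = $37,261.

$37,261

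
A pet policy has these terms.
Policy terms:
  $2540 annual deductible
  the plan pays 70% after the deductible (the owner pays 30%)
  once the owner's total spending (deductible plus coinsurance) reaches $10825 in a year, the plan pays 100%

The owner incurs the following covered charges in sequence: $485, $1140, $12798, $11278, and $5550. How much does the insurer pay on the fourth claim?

Claim 1 — $485: fully absorbed by the deductible. Cost to owner: $485. OOP to date $485. Plan pays $485 − $485 = $0.
Claim 2 — $1140: all of it applies to the deductible. Owner owes $1140 (running OOP $1625). Insurer: $1140 − $1140 = $0.
Claim 3 — $12798: $915 to deductible, leaving $11883; 30% of $11883 = $3564.90. Cost to owner: $4479.90. OOP to date $6104.90. Plan pays $12798 − $4479.90 = $8318.10.
Claim 4 — $11278: 30% coinsurance on $11278 = $3383.40. Owner owes $3383.40 (running OOP $9488.30). Plan pays $11278 − $3383.40 = $7894.60.

$7894.60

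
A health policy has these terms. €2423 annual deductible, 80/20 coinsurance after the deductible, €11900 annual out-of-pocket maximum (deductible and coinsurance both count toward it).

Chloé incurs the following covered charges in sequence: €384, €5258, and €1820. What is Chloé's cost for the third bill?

Claim 1 (€384): all of it applies to the deductible. Cost to patient: €384. OOP to date €384.
Claim 2 (€5258): €2039 finishes the deductible; €3219 goes to coinsurance; 20% of €3219 = €643.80. Cost to patient: €2682.80. OOP to date €3066.80.
Claim 3 (€1820): 20% coinsurance on €1820 = €364. Patient owes €364 (running OOP €3430.80).

€364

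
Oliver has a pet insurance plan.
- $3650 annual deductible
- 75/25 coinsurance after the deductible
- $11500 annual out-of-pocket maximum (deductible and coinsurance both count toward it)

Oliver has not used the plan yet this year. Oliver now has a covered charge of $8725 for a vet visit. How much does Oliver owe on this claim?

$4918.75

Nothing has been paid toward the $3650 deductible, so the first $3650 of this charge is applied there.
After the $3650 deductible portion, $8725 − $3650 = $5075 is subject to coinsurance.
Owner's 25% share of $5075 is $1268.75.
Owner responsibility before any cap: $3650 + $1268.75 = $4918.75.
Cumulative spending $0 + $4918.75 = $4918.75 stays under the $11500 maximum.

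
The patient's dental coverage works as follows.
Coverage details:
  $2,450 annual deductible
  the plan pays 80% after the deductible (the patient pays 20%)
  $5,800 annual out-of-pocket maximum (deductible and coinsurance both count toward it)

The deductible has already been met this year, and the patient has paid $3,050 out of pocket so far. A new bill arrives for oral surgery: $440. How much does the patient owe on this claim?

$88

With the deductible met, the entire $440 is subject to coinsurance.
Patient's 20% share of $440 is $88.
Total out-of-pocket so far would be $3,050 + $88 = $3,138, below the $5,800 cap — no reduction.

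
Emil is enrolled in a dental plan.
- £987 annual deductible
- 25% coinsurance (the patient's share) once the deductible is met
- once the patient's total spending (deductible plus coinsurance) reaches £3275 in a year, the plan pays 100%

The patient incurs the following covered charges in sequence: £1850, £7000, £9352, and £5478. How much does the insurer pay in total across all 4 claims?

Claim 1 — £1850: £987 finishes the deductible; £863 goes to coinsurance; patient's 25% is £215.75. Patient pays £1202.75; OOP now £1202.75. Insurer: £1850 − £1202.75 = £647.25.
Claim 2 — £7000: 25% coinsurance on £7000 = £1750. Cost to patient: £1750. OOP to date £2952.75. Insurer: £7000 − £1750 = £5250.
Claim 3 — £9352: 25% coinsurance on £9352 = £2338. That would push OOP to £5290.75, over the £3275 cap, so patient pays £3275 − £2952.75 = £322.25. Insurer: £9352 − £322.25 = £9029.75.
Claim 4 — £5478: deductible met; 25% of £5478 = £1369.50. That would push OOP to £4644.50, over the £3275 cap, so patient pays £3275 − £3275 = £0. Plan pays £5478 − £0 = £5478.
Insurer total: £647.25 + £5250 + £9029.75 + £5478 = £20405.

£20405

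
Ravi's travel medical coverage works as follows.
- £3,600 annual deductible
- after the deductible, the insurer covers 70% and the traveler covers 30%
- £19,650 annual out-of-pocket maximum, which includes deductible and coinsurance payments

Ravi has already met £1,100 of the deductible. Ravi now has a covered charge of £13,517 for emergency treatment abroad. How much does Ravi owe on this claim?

£5,805.10

£1,100 of the £3,600 deductible is already met, leaving £2,500.
After the £2,500 deductible portion, £13,517 − £2,500 = £11,017 is subject to coinsurance.
Traveler's 30% share of £11,017 is £3,305.10.
Traveler responsibility before any cap: £2,500 + £3,305.10 = £5,805.10.
Year-to-date out-of-pocket becomes £1,100 + £5,805.10 = £6,905.10, still under the £19,650 maximum, so no cap applies.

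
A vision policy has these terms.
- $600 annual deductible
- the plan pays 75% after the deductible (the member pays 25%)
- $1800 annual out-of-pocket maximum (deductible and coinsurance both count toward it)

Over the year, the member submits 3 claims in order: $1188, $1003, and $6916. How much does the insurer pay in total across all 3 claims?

$7307

Bill 1, $1188: deductible takes $600, $588 remains; member's 25% is $147. Member pays $747; OOP now $747. Insurer: $1188 − $747 = $441.
Bill 2, $1003: deductible met; 25% of $1003 = $250.75. Cost to member: $250.75. OOP to date $997.75. Insurer: $1003 − $250.75 = $752.25.
Bill 3, $6916: 25% coinsurance on $6916 = $1729. That would push OOP to $2726.75, over the $1800 cap, so member pays $1800 − $997.75 = $802.25. Plan pays $6916 − $802.25 = $6113.75.
Insurer total = bills − member's total = $9107 − $1800 = $7307.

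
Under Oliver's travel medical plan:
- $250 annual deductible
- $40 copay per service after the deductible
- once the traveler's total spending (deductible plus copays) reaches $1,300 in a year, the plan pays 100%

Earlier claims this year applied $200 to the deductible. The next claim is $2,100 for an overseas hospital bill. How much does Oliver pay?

Remaining deductible: $250 − $200 = $50.
That leaves $2,100 − $50 = $2,050 for the copay.
Copay on this service: $40.
So the traveler owes $50 + $40 = $90 before any cap.
Cumulative spending $200 + $90 = $290 stays under the $1,300 maximum.

$90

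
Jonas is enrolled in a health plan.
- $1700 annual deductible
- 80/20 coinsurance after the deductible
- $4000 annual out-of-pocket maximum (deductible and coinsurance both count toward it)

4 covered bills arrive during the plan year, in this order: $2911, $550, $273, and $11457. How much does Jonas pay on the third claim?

$54.60

Claim 1 — $2911: $1700 to deductible, leaving $1211; 20% of $1211 = $242.20. Patient pays $1942.20; OOP now $1942.20.
Claim 2 — $550: deductible already satisfied, so patient's share is 20% × $550 = $110. Patient pays $110; OOP now $2052.20.
Claim 3 — $273: deductible already satisfied, so patient's share is 20% × $273 = $54.60. Cost to patient: $54.60. OOP to date $2106.80.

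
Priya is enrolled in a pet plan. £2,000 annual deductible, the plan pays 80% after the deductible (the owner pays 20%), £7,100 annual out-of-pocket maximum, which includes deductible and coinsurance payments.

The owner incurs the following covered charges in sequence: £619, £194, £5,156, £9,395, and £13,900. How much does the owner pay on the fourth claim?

£1,879

#1 (£619): fully absorbed by the deductible. Cost to owner: £619. OOP to date £619.
#2 (£194): fully absorbed by the deductible. Cost to owner: £194. OOP to date £813.
#3 (£5,156): deductible takes £1,187, £3,969 remains; 20% of £3,969 = £793.80. Cost to owner: £1,980.80. OOP to date £2,793.80.
#4 (£9,395): deductible already satisfied, so owner's share is 20% × £9,395 = £1,879. Owner pays £1,879; OOP now £4,672.80.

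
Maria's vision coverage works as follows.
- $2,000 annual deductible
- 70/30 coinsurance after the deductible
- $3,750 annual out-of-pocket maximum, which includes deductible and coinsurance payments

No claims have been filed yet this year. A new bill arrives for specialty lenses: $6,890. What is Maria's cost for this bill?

$3,467

The full $2,000 deductible is still open; $2,000 of this bill applies to it.
After the $2,000 deductible portion, $6,890 − $2,000 = $4,890 is subject to coinsurance.
Coinsurance: $4,890 × 30% = $1,467.
So the member owes $2,000 + $1,467 = $3,467 before any cap.
Total out-of-pocket so far would be $0 + $3,467 = $3,467, below the $3,750 cap — no reduction.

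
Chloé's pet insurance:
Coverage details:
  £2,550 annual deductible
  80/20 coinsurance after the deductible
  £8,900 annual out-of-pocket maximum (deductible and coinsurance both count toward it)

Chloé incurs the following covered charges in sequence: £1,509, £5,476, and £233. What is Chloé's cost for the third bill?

£46.60

#1 (£1,509): entire amount goes to the deductible. Cost to owner: £1,509. OOP to date £1,509.
#2 (£5,476): £1,041 to deductible, leaving £4,435; coinsurance £4,435 × 20% = £887. Cost to owner: £1,928. OOP to date £3,437.
#3 (£233): deductible already satisfied, so owner's share is 20% × £233 = £46.60. Cost to owner: £46.60. OOP to date £3,483.60.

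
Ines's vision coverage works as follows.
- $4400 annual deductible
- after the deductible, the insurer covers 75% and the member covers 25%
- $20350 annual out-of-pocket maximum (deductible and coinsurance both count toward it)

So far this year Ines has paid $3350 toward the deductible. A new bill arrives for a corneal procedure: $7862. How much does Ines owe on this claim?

$2753

Deductible still to meet: $4400 − $3350 = $1050.
The remaining $6812 (= $7862 − $1050) moves to coinsurance.
Member's 25% share of $6812 is $1703.
So the member owes $1050 + $1703 = $2753 before any cap.
Cumulative spending $3350 + $2753 = $6103 stays under the $20350 maximum.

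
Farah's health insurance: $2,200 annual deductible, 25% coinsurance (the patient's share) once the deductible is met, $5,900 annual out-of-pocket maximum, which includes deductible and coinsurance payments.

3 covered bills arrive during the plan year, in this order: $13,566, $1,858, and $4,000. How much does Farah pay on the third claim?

$394

Bill 1, $13,566: $2,200 to deductible, leaving $11,366; 25% of $11,366 = $2,841.50. Cost to patient: $5,041.50. OOP to date $5,041.50.
Bill 2, $1,858: deductible already satisfied, so patient's share is 25% × $1,858 = $464.50. Patient pays $464.50; OOP now $5,506.
Bill 3, $4,000: deductible met; 25% of $4,000 = $1,000. Adding that to $5,506 gives $6,506, past the $5,900 cap; patient pays only $5,900 − $5,506 = $394.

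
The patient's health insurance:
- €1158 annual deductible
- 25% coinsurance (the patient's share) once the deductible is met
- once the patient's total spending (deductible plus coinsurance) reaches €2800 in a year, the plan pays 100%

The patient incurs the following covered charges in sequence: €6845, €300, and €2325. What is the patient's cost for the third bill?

Bill 1, €6845: deductible takes €1158, €5687 remains; coinsurance €5687 × 25% = €1421.75. Patient owes €2579.75 (running OOP €2579.75).
Bill 2, €300: 25% coinsurance on €300 = €75. Patient pays €75; OOP now €2654.75.
Bill 3, €2325: deductible already satisfied, so patient's share is 25% × €2325 = €581.25. Adding that to €2654.75 gives €3236, past the €2800 cap; patient pays only €2800 − €2654.75 = €145.25.

€145.25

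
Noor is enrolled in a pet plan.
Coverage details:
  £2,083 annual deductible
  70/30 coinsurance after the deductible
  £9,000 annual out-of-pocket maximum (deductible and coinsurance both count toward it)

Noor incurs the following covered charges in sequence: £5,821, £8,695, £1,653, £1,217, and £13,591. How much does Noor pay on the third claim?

Claim 1 (£5,821): £2,083 finishes the deductible; £3,738 goes to coinsurance; 30% of £3,738 = £1,121.40. Owner owes £3,204.40 (running OOP £3,204.40).
Claim 2 (£8,695): 30% coinsurance on £8,695 = £2,608.50. Owner owes £2,608.50 (running OOP £5,812.90).
Claim 3 (£1,653): deductible already satisfied, so owner's share is 30% × £1,653 = £495.90. Owner pays £495.90; OOP now £6,308.80.

£495.90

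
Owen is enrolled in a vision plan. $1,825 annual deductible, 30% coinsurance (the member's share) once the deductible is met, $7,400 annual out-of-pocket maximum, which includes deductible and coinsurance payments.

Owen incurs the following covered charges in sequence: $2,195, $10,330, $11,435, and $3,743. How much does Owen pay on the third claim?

Claim 1 ($2,195): deductible takes $1,825, $370 remains; member's 30% is $111. Member pays $1,936; OOP now $1,936.
Claim 2 ($10,330): deductible already satisfied, so member's share is 30% × $10,330 = $3,099. Cost to member: $3,099. OOP to date $5,035.
Claim 3 ($11,435): deductible already satisfied, so member's share is 30% × $11,435 = $3,430.50. OOP would hit $8,465.50 > $7,400, so the cap limits the member to $7,400 − $5,035 = $2,365.

$2,365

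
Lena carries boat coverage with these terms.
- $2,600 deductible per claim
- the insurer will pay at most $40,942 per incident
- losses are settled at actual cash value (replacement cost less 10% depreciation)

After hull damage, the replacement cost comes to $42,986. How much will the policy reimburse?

At 10% depreciation, ACV = $42,986 − $4,298.60 = $38,687.40.
Less the $2,600 deductible: $38,687.40 − $2,600 = $36,087.40.
$36,087.40 is within the $40,942 limit, so the insurer pays $36,087.40.

$36,087.40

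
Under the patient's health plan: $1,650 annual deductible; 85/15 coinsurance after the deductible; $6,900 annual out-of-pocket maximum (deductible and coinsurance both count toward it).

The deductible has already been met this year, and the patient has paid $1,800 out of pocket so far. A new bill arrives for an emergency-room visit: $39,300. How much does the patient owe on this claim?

$5,100

With the deductible met, the entire $39,300 is subject to coinsurance.
Patient's 15% share of $39,300 is $5,895.
Adding $5,895 to the $1,800 already spent would give $7,695, which exceeds the $6,900 cap; the patient pays just $6,900 − $1,800 = $5,100.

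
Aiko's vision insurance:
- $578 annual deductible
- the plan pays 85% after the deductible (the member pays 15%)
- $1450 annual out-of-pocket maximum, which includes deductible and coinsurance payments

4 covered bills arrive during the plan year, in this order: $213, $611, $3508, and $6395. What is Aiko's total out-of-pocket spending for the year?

Claim 1 — $213: entire amount goes to the deductible. Member pays $213; OOP now $213.
Claim 2 — $611: $365 to deductible, leaving $246; member's 15% is $36.90. Member owes $401.90 (running OOP $614.90).
Claim 3 — $3508: 15% coinsurance on $3508 = $526.20. Cost to member: $526.20. OOP to date $1141.10.
Claim 4 — $6395: deductible already satisfied, so member's share is 15% × $6395 = $959.25. That would push OOP to $2100.35, over the $1450 cap, so member pays $1450 − $1141.10 = $308.90.
Summing the member's payments: $213 + $401.90 + $526.20 + $308.90 = $1450.

$1450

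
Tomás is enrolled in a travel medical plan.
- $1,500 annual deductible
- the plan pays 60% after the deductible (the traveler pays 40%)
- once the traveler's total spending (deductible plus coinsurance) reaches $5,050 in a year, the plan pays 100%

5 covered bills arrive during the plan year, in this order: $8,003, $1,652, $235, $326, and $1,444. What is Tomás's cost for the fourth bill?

$130.40

Claim 1 ($8,003): deductible takes $1,500, $6,503 remains; traveler's 40% is $2,601.20. Traveler owes $4,101.20 (running OOP $4,101.20).
Claim 2 ($1,652): 40% coinsurance on $1,652 = $660.80. Traveler pays $660.80; OOP now $4,762.
Claim 3 ($235): deductible already satisfied, so traveler's share is 40% × $235 = $94. Cost to traveler: $94. OOP to date $4,856.
Claim 4 ($326): 40% coinsurance on $326 = $130.40. Traveler pays $130.40; OOP now $4,986.40.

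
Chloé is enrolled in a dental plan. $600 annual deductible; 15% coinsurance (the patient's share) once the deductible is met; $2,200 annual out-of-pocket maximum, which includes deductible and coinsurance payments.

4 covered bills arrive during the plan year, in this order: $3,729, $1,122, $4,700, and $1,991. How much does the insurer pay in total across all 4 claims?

Claim 1 — $3,729: deductible takes $600, $3,129 remains; 15% of $3,129 = $469.35. Patient pays $1,069.35; OOP now $1,069.35. Plan pays $3,729 − $1,069.35 = $2,659.65.
Claim 2 — $1,122: deductible met; 15% of $1,122 = $168.30. Patient owes $168.30 (running OOP $1,237.65). Plan pays $1,122 − $168.30 = $953.70.
Claim 3 — $4,700: deductible met; 15% of $4,700 = $705. Cost to patient: $705. OOP to date $1,942.65. Insurer: $4,700 − $705 = $3,995.
Claim 4 — $1,991: deductible met; 15% of $1,991 = $298.65. OOP would hit $2,241.30 > $2,200, so the cap limits the patient to $2,200 − $1,942.65 = $257.35. Insurer: $1,991 − $257.35 = $1,733.65.
Insurer total: $2,659.65 + $953.70 + $3,995 + $1,733.65 = $9,342.

$9,342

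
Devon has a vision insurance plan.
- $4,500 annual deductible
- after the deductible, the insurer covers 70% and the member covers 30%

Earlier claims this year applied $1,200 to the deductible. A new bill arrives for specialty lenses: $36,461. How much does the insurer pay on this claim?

Remaining deductible: $4,500 − $1,200 = $3,300.
After the $3,300 deductible portion, $36,461 − $3,300 = $33,161 is subject to coinsurance.
Coinsurance: $33,161 × 30% = $9,948.30.
That puts the member's cost at $3,300 + $9,948.30 = $13,248.30.
The plan picks up $36,461 − $13,248.30 = $23,212.70.

$23,212.70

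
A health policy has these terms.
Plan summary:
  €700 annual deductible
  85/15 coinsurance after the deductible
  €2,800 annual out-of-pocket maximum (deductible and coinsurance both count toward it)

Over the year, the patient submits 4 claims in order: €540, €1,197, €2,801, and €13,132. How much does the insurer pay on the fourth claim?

€11,607.70

#1 (€540): fully absorbed by the deductible. Cost to patient: €540. OOP to date €540. Insurer: €540 − €540 = €0.
#2 (€1,197): €160 finishes the deductible; €1,037 goes to coinsurance; 15% of €1,037 = €155.55. Patient pays €315.55; OOP now €855.55. Plan pays €1,197 − €315.55 = €881.45.
#3 (€2,801): 15% coinsurance on €2,801 = €420.15. Patient pays €420.15; OOP now €1,275.70. Plan pays €2,801 − €420.15 = €2,380.85.
#4 (€13,132): deductible met; 15% of €13,132 = €1,969.80. OOP would hit €3,245.50 > €2,800, so the cap limits the patient to €2,800 − €1,275.70 = €1,524.30. Plan pays €13,132 − €1,524.30 = €11,607.70.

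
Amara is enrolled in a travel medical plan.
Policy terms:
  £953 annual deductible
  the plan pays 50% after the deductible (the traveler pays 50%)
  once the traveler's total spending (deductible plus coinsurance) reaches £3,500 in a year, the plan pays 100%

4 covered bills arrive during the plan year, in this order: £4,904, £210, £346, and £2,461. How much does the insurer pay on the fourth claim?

Claim 1 (£4,904): £953 finishes the deductible; £3,951 goes to coinsurance; traveler's 50% is £1,975.50. Traveler pays £2,928.50; OOP now £2,928.50. Insurer: £4,904 − £2,928.50 = £1,975.50.
Claim 2 (£210): deductible met; 50% of £210 = £105. Cost to traveler: £105. OOP to date £3,033.50. Plan pays £210 − £105 = £105.
Claim 3 (£346): deductible already satisfied, so traveler's share is 50% × £346 = £173. Cost to traveler: £173. OOP to date £3,206.50. Plan pays £346 − £173 = £173.
Claim 4 (£2,461): 50% coinsurance on £2,461 = £1,230.50. That would push OOP to £4,437, over the £3,500 cap, so traveler pays £3,500 − £3,206.50 = £293.50. Plan pays £2,461 − £293.50 = £2,167.50.

£2,167.50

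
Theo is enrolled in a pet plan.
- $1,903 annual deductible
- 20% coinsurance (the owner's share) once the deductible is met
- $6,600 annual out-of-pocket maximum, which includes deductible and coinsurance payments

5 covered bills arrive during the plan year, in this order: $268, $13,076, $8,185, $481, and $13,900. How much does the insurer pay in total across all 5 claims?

$29,310

Bill 1, $268: entire amount goes to the deductible. Cost to owner: $268. OOP to date $268. Plan pays $268 − $268 = $0.
Bill 2, $13,076: $1,635 to deductible, leaving $11,441; coinsurance $11,441 × 20% = $2,288.20. Owner pays $3,923.20; OOP now $4,191.20. Insurer: $13,076 − $3,923.20 = $9,152.80.
Bill 3, $8,185: deductible already satisfied, so owner's share is 20% × $8,185 = $1,637. Owner pays $1,637; OOP now $5,828.20. Plan pays $8,185 − $1,637 = $6,548.
Bill 4, $481: 20% coinsurance on $481 = $96.20. Owner pays $96.20; OOP now $5,924.40. Insurer: $481 − $96.20 = $384.80.
Bill 5, $13,900: 20% coinsurance on $13,900 = $2,780. That would push OOP to $8,704.40, over the $6,600 cap, so owner pays $6,600 − $5,924.40 = $675.60. Insurer: $13,900 − $675.60 = $13,224.40.
Insurer total = bills − owner's total = $35,910 − $6,600 = $29,310.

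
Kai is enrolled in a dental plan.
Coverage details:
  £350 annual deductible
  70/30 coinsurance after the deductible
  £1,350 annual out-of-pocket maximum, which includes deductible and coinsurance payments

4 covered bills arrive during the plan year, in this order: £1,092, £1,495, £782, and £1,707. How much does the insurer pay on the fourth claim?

£1,612.70

#1 (£1,092): deductible takes £350, £742 remains; coinsurance £742 × 30% = £222.60. Patient pays £572.60; OOP now £572.60. Plan pays £1,092 − £572.60 = £519.40.
#2 (£1,495): deductible met; 30% of £1,495 = £448.50. Patient pays £448.50; OOP now £1,021.10. Insurer: £1,495 − £448.50 = £1,046.50.
#3 (£782): deductible already satisfied, so patient's share is 30% × £782 = £234.60. Patient owes £234.60 (running OOP £1,255.70). Insurer: £782 − £234.60 = £547.40.
#4 (£1,707): deductible met; 30% of £1,707 = £512.10. That would push OOP to £1,767.80, over the £1,350 cap, so patient pays £1,350 − £1,255.70 = £94.30. Insurer: £1,707 − £94.30 = £1,612.70.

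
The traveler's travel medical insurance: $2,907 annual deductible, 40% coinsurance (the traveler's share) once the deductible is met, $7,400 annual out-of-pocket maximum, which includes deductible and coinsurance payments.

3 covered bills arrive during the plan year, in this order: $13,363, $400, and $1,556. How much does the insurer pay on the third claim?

Claim 1 — $13,363: deductible takes $2,907, $10,456 remains; coinsurance $10,456 × 40% = $4,182.40. Cost to traveler: $7,089.40. OOP to date $7,089.40. Insurer: $13,363 − $7,089.40 = $6,273.60.
Claim 2 — $400: deductible met; 40% of $400 = $160. Cost to traveler: $160. OOP to date $7,249.40. Insurer: $400 − $160 = $240.
Claim 3 — $1,556: 40% coinsurance on $1,556 = $622.40. OOP would hit $7,871.80 > $7,400, so the cap limits the traveler to $7,400 − $7,249.40 = $150.60. Insurer: $1,556 − $150.60 = $1,405.40.

$1,405.40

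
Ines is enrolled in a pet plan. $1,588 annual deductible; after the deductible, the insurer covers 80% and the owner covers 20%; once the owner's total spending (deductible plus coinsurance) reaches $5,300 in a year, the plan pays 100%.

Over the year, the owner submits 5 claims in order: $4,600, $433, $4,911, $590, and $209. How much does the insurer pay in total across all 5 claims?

Claim 1 ($4,600): deductible takes $1,588, $3,012 remains; coinsurance $3,012 × 20% = $602.40. Owner owes $2,190.40 (running OOP $2,190.40). Plan pays $4,600 − $2,190.40 = $2,409.60.
Claim 2 ($433): deductible already satisfied, so owner's share is 20% × $433 = $86.60. Owner pays $86.60; OOP now $2,277. Insurer: $433 − $86.60 = $346.40.
Claim 3 ($4,911): 20% coinsurance on $4,911 = $982.20. Cost to owner: $982.20. OOP to date $3,259.20. Insurer: $4,911 − $982.20 = $3,928.80.
Claim 4 ($590): deductible already satisfied, so owner's share is 20% × $590 = $118. Owner pays $118; OOP now $3,377.20. Insurer: $590 − $118 = $472.
Claim 5 ($209): deductible already satisfied, so owner's share is 20% × $209 = $41.80. Owner pays $41.80; OOP now $3,419. Insurer: $209 − $41.80 = $167.20.
Insurer total = bills − owner's total = $10,743 − $3,419 = $7,324.

$7,324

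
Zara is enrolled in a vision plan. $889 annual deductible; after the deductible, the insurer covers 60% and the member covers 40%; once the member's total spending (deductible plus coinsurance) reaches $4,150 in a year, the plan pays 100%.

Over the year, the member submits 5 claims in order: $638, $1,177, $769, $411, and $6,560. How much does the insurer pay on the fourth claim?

Claim 1 — $638: entire amount goes to the deductible. Member pays $638; OOP now $638. Insurer: $638 − $638 = $0.
Claim 2 — $1,177: $251 to deductible, leaving $926; coinsurance $926 × 40% = $370.40. Member pays $621.40; OOP now $1,259.40. Insurer: $1,177 − $621.40 = $555.60.
Claim 3 — $769: deductible met; 40% of $769 = $307.60. Member owes $307.60 (running OOP $1,567). Insurer: $769 − $307.60 = $461.40.
Claim 4 — $411: deductible already satisfied, so member's share is 40% × $411 = $164.40. Member pays $164.40; OOP now $1,731.40. Plan pays $411 − $164.40 = $246.60.

$246.60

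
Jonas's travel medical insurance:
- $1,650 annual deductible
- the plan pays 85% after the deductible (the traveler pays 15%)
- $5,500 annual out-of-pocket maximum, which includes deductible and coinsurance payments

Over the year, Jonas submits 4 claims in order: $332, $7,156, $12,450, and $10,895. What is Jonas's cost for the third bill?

Claim 1 — $332: entire amount goes to the deductible. Cost to traveler: $332. OOP to date $332.
Claim 2 — $7,156: $1,318 to deductible, leaving $5,838; traveler's 15% is $875.70. Traveler owes $2,193.70 (running OOP $2,525.70).
Claim 3 — $12,450: deductible already satisfied, so traveler's share is 15% × $12,450 = $1,867.50. Cost to traveler: $1,867.50. OOP to date $4,393.20.

$1,867.50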